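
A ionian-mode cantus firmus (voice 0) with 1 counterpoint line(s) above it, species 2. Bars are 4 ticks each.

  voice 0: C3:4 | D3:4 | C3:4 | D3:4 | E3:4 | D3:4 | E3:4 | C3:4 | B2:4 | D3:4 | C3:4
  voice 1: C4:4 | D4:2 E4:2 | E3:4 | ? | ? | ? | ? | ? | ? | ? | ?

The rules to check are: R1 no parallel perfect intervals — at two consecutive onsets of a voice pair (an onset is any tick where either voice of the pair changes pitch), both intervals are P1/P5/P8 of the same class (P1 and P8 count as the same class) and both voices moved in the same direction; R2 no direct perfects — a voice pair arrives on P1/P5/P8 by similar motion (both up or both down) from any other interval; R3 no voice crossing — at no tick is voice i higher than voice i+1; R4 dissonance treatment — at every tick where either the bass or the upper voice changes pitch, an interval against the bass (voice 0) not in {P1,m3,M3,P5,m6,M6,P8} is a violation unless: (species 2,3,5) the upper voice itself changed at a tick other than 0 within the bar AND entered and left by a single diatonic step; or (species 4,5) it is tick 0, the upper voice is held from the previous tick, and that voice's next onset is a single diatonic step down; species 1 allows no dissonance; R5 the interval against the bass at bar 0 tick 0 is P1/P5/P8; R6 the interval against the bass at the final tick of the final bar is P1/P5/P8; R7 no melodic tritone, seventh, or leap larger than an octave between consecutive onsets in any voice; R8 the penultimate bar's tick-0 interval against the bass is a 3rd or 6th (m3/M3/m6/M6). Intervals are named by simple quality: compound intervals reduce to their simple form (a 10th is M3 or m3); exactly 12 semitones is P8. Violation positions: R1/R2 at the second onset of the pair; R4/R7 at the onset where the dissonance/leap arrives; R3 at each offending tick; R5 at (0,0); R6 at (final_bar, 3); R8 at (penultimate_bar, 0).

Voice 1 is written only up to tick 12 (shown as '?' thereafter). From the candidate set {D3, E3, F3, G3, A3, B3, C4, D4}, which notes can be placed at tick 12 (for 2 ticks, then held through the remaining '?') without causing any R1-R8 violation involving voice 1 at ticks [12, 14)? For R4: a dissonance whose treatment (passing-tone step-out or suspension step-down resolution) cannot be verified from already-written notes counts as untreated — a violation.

D3: legal
E3: violates R4
F3: legal
G3: violates R4
A3: violates R2
B3: legal
C4: violates R4
D4: violates R2,R7

{B3, D3, F3}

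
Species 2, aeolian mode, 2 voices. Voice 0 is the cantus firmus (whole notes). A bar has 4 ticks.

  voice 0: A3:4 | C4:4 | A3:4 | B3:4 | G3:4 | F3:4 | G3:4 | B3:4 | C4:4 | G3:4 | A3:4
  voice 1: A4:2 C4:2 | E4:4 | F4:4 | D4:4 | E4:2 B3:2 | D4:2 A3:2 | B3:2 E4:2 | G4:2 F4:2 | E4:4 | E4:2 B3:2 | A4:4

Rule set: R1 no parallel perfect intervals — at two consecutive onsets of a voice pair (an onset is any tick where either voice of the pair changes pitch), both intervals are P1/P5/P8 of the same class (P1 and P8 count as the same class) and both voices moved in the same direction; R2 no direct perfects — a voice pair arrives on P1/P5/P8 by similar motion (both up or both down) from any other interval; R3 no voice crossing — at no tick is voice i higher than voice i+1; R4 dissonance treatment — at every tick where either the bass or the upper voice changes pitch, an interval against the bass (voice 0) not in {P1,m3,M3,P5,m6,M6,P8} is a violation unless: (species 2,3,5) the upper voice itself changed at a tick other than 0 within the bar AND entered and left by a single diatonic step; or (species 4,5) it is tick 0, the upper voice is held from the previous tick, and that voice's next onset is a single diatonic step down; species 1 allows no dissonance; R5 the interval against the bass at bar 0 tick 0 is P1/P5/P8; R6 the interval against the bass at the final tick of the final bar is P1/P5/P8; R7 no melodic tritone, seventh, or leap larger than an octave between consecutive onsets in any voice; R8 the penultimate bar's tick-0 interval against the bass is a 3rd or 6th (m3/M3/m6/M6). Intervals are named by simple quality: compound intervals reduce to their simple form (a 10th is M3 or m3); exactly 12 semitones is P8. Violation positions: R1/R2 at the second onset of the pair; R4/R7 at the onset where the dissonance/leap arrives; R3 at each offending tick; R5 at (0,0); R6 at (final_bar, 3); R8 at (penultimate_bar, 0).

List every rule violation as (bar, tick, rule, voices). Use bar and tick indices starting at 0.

bar 0: v0=A3 v1=A4 downbeat P8
bar 1: v0=C4 v1=E4 downbeat M3
bar 2: v0=A3 v1=F4 downbeat m6
bar 3: v0=B3 v1=D4 downbeat m3
bar 4: v0=G3 v1=E4 downbeat M6
bar 5: v0=F3 v1=D4 downbeat M6
bar 6: v0=G3 v1=B3 downbeat M3
bar 7: v0=B3 v1=G4 downbeat m6
bar 8: v0=C4 v1=E4 downbeat M3
bar 9: v0=G3 v1=E4 downbeat M6
bar 10: v0=A3 v1=A4 downbeat P8
  -> R2 @ bar 10 tick 0 v(0, 1): G3/B3 M3 -> A3/A4 P8 similar
  -> R7 @ bar 10 tick 0 v(1,): B3->A4 leap 10st

(10, 0, R2, (0, 1))
(10, 0, R7, (1,))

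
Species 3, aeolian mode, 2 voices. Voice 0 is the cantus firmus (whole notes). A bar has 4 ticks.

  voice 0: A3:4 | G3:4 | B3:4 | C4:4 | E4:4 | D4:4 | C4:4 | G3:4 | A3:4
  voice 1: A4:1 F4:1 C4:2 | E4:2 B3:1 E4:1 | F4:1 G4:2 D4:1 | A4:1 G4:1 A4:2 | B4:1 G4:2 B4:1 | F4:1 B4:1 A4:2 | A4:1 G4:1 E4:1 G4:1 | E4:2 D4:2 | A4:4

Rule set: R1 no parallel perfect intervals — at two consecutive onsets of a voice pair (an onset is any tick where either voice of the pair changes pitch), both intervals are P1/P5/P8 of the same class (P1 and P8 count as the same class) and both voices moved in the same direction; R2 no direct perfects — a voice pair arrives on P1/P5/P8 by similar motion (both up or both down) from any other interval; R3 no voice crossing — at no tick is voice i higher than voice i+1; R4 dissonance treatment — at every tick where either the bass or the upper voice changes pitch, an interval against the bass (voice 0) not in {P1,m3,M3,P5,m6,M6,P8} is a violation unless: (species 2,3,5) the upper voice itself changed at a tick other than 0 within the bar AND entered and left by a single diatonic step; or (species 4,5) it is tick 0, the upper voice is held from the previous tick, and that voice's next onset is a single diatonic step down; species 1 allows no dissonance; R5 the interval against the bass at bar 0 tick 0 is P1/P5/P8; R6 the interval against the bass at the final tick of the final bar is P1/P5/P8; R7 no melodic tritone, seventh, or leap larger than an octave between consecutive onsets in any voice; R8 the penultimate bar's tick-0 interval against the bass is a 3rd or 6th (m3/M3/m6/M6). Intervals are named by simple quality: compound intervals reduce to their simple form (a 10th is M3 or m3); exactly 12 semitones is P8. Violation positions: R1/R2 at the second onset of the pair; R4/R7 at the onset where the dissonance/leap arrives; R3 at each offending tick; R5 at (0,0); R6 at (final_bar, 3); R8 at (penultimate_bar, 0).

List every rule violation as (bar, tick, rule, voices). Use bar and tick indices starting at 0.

(2, 0, R4, (0, 1))
(4, 0, R2, (0, 1))
(5, 0, R7, (1,))
(5, 1, R7, (1,))
(8, 0, R2, (0, 1))

bar 0: v0=A3 v1=A4 downbeat P8
bar 1: v0=G3 v1=E4 downbeat M6
bar 2: v0=B3 v1=F4 downbeat TT
bar 3: v0=C4 v1=A4 downbeat M6
bar 4: v0=E4 v1=B4 downbeat P5
bar 5: v0=D4 v1=F4 downbeat m3
bar 6: v0=C4 v1=A4 downbeat M6
bar 7: v0=G3 v1=E4 downbeat M6
bar 8: v0=A3 v1=A4 downbeat P8
  -> R4 @ bar 2 tick 0 v(0, 1): B3/F4 TT untreated
  -> R2 @ bar 4 tick 0 v(0, 1): C4/A4 M6 -> E4/B4 P5 similar
  -> R7 @ bar 5 tick 0 v(1,): B4->F4 leap 6st
  -> R7 @ bar 5 tick 1 v(1,): F4->B4 leap 6st
  -> R2 @ bar 8 tick 0 v(0, 1): G3/D4 P5 -> A3/A4 P8 similar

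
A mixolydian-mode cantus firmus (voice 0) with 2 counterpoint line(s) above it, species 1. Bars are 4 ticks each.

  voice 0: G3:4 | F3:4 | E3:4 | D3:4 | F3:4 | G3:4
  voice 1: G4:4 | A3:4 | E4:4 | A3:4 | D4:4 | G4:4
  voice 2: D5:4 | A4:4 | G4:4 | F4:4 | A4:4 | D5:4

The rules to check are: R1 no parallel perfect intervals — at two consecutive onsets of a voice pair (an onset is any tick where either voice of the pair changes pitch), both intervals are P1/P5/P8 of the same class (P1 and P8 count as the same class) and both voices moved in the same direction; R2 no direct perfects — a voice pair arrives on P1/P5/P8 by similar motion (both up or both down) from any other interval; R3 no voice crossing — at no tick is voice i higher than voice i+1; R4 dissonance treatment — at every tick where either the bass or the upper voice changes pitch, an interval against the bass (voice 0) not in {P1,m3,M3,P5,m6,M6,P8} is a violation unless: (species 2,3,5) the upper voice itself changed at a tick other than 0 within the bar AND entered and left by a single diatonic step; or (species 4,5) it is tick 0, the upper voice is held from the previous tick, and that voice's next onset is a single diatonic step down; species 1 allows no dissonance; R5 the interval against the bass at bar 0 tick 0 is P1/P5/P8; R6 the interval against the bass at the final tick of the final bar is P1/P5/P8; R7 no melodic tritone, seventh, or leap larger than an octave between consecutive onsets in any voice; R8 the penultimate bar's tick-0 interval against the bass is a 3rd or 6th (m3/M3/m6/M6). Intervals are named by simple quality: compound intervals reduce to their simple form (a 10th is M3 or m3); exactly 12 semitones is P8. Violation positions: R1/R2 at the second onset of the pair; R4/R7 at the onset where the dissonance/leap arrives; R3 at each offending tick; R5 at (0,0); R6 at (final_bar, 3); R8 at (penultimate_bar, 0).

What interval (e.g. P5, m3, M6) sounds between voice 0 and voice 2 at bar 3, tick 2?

m3

voice 0=D3 voice 2=F4 -> m3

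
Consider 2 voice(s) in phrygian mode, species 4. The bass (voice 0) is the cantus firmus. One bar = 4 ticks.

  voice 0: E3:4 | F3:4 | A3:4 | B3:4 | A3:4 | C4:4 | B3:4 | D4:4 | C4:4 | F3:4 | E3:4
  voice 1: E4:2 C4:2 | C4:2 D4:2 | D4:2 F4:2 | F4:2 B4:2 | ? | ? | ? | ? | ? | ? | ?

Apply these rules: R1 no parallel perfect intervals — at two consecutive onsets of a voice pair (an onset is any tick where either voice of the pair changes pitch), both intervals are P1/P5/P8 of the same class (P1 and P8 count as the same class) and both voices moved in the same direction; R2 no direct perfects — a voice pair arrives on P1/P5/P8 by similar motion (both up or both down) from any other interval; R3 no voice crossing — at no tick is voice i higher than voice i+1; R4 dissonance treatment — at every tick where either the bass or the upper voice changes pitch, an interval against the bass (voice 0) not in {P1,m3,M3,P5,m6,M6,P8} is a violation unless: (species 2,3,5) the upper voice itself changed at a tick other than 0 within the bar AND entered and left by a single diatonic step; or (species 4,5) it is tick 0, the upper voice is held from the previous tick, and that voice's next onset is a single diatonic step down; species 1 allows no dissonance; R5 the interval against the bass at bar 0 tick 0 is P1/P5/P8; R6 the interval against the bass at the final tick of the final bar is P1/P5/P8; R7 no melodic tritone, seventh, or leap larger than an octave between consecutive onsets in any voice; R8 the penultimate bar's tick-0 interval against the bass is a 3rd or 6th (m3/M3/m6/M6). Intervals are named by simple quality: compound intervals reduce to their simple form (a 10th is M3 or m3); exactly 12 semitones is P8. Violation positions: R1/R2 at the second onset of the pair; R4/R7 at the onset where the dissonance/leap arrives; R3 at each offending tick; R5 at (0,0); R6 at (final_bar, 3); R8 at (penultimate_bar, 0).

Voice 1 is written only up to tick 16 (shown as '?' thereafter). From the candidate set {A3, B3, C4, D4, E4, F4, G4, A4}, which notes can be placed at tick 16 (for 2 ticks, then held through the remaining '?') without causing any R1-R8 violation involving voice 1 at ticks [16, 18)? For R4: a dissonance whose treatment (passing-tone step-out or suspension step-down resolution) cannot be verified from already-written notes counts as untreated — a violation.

{}

A3: violates R1,R7
B3: violates R4
C4: violates R7
D4: violates R4
E4: violates R2
F4: violates R7
G4: violates R4
A4: violates R1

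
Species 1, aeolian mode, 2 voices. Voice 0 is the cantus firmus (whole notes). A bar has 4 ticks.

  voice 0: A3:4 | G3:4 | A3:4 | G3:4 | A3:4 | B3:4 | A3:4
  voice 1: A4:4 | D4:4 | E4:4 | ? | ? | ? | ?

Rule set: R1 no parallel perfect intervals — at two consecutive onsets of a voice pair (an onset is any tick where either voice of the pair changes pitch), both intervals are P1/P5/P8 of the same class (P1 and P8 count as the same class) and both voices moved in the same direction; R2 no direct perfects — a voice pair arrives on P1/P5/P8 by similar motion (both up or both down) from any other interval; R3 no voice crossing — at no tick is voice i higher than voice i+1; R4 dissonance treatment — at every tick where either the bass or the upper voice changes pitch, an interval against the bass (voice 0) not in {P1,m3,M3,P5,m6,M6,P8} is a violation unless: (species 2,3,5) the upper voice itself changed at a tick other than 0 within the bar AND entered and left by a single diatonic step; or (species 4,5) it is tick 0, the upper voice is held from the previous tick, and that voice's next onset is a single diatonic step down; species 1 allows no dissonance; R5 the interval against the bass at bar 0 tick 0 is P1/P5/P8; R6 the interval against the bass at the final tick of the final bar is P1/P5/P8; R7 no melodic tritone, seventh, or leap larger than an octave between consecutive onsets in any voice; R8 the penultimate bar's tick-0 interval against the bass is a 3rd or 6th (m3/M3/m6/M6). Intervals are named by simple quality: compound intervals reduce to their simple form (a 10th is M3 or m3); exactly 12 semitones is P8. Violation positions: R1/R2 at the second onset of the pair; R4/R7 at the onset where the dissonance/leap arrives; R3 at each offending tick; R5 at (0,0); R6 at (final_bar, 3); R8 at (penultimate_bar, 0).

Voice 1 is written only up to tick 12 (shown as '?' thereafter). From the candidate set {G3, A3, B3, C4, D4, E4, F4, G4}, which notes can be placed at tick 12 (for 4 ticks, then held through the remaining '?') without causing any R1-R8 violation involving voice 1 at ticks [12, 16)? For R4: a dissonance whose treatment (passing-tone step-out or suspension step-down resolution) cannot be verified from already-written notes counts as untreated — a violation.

G3: violates R2
A3: violates R4
B3: legal
C4: violates R4
D4: violates R1
E4: legal
F4: violates R4
G4: legal

{B3, E4, G4}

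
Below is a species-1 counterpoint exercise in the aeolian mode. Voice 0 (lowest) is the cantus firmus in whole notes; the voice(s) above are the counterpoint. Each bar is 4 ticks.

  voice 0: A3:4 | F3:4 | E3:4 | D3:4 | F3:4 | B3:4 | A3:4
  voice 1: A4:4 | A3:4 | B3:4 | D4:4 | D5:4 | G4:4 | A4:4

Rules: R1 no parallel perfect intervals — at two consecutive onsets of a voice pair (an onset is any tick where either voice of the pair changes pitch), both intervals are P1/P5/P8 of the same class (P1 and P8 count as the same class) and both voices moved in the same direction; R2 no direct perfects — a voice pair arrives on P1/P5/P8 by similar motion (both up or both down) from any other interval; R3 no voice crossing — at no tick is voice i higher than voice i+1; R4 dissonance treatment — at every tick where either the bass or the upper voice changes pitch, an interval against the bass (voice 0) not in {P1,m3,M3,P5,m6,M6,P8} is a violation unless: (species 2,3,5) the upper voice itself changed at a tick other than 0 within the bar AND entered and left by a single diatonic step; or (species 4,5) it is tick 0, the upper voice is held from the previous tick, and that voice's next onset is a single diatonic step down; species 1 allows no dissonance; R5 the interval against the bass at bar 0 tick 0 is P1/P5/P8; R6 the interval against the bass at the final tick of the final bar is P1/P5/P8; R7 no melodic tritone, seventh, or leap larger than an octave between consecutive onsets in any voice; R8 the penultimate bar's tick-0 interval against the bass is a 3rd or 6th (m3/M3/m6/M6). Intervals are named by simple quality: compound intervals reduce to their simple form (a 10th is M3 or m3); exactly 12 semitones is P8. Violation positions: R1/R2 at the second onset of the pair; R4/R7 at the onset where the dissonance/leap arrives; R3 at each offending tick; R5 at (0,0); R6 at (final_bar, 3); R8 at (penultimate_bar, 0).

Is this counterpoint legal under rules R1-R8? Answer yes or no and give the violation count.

bar 0: v0=A3 v1=A4 (P8)
bar 1: v0=F3 v1=A3 (M3)
bar 2: v0=E3 v1=B3 (P5)
bar 3: v0=D3 v1=D4 (P8)
bar 4: v0=F3 v1=D5 (M6)
bar 5: v0=B3 v1=G4 (m6)
bar 6: v0=A3 v1=A4 (P8)
  R7 @ bar5.0: F3->B3 leap 6st

No (1 violations)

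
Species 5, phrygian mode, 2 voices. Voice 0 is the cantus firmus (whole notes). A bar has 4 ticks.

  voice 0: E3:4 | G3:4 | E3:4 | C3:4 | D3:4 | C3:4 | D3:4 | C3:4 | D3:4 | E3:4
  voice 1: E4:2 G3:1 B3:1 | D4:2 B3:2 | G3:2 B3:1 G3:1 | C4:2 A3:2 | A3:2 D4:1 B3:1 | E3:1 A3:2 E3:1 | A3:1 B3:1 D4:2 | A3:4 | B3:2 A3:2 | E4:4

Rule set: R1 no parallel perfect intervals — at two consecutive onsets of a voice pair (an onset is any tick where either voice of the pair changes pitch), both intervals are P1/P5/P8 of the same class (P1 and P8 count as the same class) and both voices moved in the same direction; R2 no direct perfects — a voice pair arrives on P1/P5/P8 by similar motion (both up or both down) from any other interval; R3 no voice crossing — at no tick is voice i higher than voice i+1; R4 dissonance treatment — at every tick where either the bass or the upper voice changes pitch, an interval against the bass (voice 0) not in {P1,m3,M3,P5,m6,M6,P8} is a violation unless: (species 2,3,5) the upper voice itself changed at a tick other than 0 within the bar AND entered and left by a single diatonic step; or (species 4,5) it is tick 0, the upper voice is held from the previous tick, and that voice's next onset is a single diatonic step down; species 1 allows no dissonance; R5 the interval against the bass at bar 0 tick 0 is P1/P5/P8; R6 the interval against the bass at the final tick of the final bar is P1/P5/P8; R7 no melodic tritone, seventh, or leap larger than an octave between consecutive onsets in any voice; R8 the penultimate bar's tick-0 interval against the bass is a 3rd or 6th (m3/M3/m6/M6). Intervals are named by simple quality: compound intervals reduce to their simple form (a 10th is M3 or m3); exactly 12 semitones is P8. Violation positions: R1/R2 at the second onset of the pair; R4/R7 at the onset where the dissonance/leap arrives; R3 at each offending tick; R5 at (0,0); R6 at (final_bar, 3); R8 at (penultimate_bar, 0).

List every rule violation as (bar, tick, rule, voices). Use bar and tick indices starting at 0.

(1, 0, R1, (0, 1))
(6, 0, R2, (0, 1))
(9, 0, R2, (0, 1))

bar 0: v0=E3 v1=E4 downbeat P8
bar 1: v0=G3 v1=D4 downbeat P5
bar 2: v0=E3 v1=G3 downbeat m3
bar 3: v0=C3 v1=C4 downbeat P8
bar 4: v0=D3 v1=A3 downbeat P5
bar 5: v0=C3 v1=E3 downbeat M3
bar 6: v0=D3 v1=A3 downbeat P5
bar 7: v0=C3 v1=A3 downbeat M6
bar 8: v0=D3 v1=B3 downbeat M6
bar 9: v0=E3 v1=E4 downbeat P8
  -> R1 @ bar 1 tick 0 v(0, 1): E3/B3 P5 -> G3/D4 P5 similar
  -> R2 @ bar 6 tick 0 v(0, 1): C3/E3 M3 -> D3/A3 P5 similar
  -> R2 @ bar 9 tick 0 v(0, 1): D3/A3 P5 -> E3/E4 P8 similar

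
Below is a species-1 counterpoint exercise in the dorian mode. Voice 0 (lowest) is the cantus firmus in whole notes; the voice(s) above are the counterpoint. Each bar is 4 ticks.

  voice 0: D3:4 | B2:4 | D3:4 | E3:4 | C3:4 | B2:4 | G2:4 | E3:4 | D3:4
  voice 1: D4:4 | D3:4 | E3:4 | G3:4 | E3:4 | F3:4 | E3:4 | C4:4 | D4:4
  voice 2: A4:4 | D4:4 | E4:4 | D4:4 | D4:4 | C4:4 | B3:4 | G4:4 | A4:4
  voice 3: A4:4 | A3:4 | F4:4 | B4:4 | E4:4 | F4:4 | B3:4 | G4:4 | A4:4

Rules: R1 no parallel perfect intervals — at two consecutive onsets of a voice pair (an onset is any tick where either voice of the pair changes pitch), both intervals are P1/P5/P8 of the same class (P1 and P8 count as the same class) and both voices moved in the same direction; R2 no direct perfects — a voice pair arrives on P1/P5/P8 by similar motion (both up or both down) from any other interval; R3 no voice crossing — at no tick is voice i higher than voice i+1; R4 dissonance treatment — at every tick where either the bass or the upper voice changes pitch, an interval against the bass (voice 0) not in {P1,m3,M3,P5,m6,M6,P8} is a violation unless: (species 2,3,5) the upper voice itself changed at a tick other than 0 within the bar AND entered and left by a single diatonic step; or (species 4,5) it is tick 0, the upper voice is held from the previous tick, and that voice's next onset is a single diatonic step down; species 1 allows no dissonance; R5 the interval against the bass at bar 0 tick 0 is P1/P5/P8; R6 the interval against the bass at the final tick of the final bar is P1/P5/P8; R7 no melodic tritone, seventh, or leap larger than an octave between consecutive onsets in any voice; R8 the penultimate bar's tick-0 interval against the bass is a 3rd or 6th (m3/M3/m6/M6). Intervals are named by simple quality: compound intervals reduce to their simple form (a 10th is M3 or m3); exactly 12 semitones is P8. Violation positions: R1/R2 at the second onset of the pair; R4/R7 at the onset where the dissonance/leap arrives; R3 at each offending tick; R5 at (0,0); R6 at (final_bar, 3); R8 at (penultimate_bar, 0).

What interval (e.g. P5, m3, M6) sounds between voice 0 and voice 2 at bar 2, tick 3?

M2

voice 0=D3 voice 2=E4 -> M2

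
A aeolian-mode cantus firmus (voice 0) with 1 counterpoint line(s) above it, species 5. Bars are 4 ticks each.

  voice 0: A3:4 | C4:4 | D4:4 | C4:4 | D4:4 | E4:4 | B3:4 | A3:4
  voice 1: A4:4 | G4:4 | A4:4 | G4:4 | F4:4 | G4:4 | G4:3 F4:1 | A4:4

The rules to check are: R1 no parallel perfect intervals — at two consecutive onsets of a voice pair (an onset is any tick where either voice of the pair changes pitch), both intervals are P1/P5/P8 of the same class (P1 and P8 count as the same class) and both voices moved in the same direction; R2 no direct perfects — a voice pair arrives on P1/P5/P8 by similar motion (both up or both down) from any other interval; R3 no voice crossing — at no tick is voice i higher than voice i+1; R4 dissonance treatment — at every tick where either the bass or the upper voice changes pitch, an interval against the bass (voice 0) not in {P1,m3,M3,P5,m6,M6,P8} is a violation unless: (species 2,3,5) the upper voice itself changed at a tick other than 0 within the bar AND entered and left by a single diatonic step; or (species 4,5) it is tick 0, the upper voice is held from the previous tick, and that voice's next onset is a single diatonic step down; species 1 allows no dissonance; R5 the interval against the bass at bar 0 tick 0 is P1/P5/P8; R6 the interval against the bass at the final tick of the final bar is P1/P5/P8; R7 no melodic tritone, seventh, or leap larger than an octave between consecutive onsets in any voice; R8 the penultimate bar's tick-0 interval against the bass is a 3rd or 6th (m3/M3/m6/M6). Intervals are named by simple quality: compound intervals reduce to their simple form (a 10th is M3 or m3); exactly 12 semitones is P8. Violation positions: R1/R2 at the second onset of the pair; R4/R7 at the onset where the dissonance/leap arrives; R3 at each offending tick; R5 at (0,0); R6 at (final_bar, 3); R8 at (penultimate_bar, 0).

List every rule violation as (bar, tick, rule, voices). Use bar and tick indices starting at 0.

(2, 0, R1, (0, 1))
(3, 0, R1, (0, 1))
(6, 3, R4, (0, 1))

bar 0: v0=A3 v1=A4 downbeat P8
bar 1: v0=C4 v1=G4 downbeat P5
bar 2: v0=D4 v1=A4 downbeat P5
bar 3: v0=C4 v1=G4 downbeat P5
bar 4: v0=D4 v1=F4 downbeat m3
bar 5: v0=E4 v1=G4 downbeat m3
bar 6: v0=B3 v1=G4 downbeat m6
bar 7: v0=A3 v1=A4 downbeat P8
  -> R1 @ bar 2 tick 0 v(0, 1): C4/G4 P5 -> D4/A4 P5 similar
  -> R1 @ bar 3 tick 0 v(0, 1): D4/A4 P5 -> C4/G4 P5 similar
  -> R4 @ bar 6 tick 3 v(0, 1): B3/F4 TT untreated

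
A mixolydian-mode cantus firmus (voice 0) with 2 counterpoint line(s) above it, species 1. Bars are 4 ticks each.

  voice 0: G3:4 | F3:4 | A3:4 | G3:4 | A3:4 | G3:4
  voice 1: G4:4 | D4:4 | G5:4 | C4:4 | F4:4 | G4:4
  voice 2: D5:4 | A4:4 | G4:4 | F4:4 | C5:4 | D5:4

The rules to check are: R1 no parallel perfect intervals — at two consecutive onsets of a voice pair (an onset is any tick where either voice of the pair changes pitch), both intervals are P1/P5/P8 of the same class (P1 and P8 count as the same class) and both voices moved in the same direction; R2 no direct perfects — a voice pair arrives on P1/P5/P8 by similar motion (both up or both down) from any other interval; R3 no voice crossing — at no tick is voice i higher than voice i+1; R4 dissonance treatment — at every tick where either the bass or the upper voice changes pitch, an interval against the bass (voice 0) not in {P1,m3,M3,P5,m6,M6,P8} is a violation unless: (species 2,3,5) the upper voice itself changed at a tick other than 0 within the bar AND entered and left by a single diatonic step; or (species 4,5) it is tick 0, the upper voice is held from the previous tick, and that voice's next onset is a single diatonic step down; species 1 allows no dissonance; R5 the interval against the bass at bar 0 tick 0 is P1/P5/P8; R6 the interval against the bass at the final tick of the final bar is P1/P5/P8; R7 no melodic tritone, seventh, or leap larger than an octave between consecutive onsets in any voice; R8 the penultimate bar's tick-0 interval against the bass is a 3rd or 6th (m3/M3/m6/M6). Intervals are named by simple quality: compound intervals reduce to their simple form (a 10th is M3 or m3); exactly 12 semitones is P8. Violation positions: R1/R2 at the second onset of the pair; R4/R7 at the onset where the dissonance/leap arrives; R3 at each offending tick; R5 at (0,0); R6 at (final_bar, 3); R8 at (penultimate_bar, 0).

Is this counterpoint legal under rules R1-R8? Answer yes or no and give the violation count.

No (13 violations)

bar 0: v0=G3 v1=G4 v2=D5 (P5)
bar 1: v0=F3 v1=D4 v2=A4 (M3)
bar 2: v0=A3 v1=G5 v2=G4 (m7)
bar 3: v0=G3 v1=C4 v2=F4 (m7)
bar 4: v0=A3 v1=F4 v2=C5 (m3)
bar 5: v0=G3 v1=G4 v2=D5 (P5)
  R1 @ bar1.0: G4/D5 P5 -> D4/A4 P5 similar
  R3 @ bar2.0: G5 above G4
  R4 @ bar2.0: A3/G5 m7 untreated
  R4 @ bar2.0: A3/G4 m7 untreated
  R7 @ bar2.0: D4->G5 leap 17st
  R3 @ bar2.1: G5 above G4
  R3 @ bar2.2: G5 above G4
  R3 @ bar2.3: G5 above G4
  R4 @ bar3.0: G3/C4 P4 untreated
  R4 @ bar3.0: G3/F4 m7 untreated
  R7 @ bar3.0: G5->C4 leap 19st
  R2 @ bar4.0: C4/F4 P4 -> F4/C5 P5 similar
  R1 @ bar5.0: F4/C5 P5 -> G4/D5 P5 similar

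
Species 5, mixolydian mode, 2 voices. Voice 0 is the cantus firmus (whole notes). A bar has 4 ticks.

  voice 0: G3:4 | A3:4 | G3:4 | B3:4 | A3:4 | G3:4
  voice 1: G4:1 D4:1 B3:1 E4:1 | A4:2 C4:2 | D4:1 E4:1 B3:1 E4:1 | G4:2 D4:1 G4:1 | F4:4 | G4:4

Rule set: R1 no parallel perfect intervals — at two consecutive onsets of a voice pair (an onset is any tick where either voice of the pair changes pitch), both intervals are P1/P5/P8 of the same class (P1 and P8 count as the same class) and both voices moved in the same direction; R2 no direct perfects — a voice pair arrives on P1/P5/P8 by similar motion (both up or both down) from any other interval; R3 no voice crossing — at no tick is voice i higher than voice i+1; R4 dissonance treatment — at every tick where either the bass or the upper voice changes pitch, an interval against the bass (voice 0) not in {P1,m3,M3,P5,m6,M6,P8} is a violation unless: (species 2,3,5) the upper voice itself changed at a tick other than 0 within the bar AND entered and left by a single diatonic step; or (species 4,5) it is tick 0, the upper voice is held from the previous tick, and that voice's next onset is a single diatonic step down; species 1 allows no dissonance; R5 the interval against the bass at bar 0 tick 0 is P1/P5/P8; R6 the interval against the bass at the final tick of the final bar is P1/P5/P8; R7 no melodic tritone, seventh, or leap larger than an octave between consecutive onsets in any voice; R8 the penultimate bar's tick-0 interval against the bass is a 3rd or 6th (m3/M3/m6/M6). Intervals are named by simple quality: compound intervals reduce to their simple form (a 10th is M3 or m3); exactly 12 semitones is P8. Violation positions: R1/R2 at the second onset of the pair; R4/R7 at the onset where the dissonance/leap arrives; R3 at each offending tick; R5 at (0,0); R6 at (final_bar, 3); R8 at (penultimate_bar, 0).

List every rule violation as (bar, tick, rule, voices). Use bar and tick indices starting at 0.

bar 0: v0=G3 v1=G4 downbeat P8
bar 1: v0=A3 v1=A4 downbeat P8
bar 2: v0=G3 v1=D4 downbeat P5
bar 3: v0=B3 v1=G4 downbeat m6
bar 4: v0=A3 v1=F4 downbeat m6
bar 5: v0=G3 v1=G4 downbeat P8
  -> R2 @ bar 1 tick 0 v(0, 1): G3/E4 M6 -> A3/A4 P8 similar

(1, 0, R2, (0, 1))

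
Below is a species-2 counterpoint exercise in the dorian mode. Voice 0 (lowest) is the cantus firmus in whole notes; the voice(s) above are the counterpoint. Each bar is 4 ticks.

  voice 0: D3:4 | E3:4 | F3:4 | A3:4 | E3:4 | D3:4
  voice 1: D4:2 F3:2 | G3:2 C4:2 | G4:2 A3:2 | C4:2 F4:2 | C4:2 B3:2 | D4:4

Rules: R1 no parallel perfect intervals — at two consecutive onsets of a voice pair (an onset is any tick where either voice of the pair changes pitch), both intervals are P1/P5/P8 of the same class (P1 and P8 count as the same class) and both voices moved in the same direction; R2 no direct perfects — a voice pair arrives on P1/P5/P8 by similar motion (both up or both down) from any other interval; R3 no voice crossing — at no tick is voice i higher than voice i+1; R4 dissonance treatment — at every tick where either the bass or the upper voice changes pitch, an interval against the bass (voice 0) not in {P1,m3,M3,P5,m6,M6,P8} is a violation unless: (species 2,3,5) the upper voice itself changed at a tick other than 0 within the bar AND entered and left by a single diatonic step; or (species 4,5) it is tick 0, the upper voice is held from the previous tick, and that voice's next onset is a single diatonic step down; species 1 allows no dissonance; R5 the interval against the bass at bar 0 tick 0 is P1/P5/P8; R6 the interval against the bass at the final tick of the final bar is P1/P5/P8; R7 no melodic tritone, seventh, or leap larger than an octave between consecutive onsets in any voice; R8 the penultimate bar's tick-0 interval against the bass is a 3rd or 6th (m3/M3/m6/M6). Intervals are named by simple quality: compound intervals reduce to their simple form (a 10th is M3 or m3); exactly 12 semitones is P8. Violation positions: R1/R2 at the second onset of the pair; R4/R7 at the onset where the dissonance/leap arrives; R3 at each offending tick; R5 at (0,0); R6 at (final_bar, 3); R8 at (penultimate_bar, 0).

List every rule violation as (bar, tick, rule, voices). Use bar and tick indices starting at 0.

(2, 0, R4, (0, 1))
(2, 2, R7, (1,))

bar 0: v0=D3 v1=D4 downbeat P8
bar 1: v0=E3 v1=G3 downbeat m3
bar 2: v0=F3 v1=G4 downbeat M2
bar 3: v0=A3 v1=C4 downbeat m3
bar 4: v0=E3 v1=C4 downbeat m6
bar 5: v0=D3 v1=D4 downbeat P8
  -> R4 @ bar 2 tick 0 v(0, 1): F3/G4 M2 untreated
  -> R7 @ bar 2 tick 2 v(1,): G4->A3 leap 10st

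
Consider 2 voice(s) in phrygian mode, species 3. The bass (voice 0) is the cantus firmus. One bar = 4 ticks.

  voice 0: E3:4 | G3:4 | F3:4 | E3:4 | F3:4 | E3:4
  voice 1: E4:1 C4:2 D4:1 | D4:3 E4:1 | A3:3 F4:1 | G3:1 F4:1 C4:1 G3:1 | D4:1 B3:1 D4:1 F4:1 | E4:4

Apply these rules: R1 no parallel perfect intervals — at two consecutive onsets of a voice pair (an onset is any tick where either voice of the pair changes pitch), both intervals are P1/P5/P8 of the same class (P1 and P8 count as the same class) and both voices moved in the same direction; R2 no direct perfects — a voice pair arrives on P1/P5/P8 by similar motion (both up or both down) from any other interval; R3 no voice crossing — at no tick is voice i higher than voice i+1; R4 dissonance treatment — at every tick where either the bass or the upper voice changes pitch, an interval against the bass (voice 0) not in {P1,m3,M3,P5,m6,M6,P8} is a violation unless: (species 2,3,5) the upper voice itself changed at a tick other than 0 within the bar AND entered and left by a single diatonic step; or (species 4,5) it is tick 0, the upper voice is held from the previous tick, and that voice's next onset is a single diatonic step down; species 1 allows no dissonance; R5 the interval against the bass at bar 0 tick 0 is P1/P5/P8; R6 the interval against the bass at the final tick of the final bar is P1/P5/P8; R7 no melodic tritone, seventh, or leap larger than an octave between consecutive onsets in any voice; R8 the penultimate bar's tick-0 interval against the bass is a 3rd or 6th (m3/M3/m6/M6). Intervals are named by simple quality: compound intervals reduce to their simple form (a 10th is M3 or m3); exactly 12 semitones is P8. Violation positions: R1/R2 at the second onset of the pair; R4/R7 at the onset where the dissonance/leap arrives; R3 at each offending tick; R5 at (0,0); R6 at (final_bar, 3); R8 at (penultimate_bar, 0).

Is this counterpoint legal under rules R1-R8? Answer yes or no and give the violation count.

No (5 violations)

bar 0: v0=E3 v1=E4 (P8)
bar 1: v0=G3 v1=D4 (P5)
bar 2: v0=F3 v1=A3 (M3)
bar 3: v0=E3 v1=G3 (m3)
bar 4: v0=F3 v1=D4 (M6)
bar 5: v0=E3 v1=E4 (P8)
  R7 @ bar3.0: F4->G3 leap 10st
  R4 @ bar3.1: E3/F4 m2 untreated
  R7 @ bar3.1: G3->F4 leap 10st
  R4 @ bar4.1: F3/B3 TT untreated
  R1 @ bar5.0: F3/F4 P8 -> E3/E4 P8 similar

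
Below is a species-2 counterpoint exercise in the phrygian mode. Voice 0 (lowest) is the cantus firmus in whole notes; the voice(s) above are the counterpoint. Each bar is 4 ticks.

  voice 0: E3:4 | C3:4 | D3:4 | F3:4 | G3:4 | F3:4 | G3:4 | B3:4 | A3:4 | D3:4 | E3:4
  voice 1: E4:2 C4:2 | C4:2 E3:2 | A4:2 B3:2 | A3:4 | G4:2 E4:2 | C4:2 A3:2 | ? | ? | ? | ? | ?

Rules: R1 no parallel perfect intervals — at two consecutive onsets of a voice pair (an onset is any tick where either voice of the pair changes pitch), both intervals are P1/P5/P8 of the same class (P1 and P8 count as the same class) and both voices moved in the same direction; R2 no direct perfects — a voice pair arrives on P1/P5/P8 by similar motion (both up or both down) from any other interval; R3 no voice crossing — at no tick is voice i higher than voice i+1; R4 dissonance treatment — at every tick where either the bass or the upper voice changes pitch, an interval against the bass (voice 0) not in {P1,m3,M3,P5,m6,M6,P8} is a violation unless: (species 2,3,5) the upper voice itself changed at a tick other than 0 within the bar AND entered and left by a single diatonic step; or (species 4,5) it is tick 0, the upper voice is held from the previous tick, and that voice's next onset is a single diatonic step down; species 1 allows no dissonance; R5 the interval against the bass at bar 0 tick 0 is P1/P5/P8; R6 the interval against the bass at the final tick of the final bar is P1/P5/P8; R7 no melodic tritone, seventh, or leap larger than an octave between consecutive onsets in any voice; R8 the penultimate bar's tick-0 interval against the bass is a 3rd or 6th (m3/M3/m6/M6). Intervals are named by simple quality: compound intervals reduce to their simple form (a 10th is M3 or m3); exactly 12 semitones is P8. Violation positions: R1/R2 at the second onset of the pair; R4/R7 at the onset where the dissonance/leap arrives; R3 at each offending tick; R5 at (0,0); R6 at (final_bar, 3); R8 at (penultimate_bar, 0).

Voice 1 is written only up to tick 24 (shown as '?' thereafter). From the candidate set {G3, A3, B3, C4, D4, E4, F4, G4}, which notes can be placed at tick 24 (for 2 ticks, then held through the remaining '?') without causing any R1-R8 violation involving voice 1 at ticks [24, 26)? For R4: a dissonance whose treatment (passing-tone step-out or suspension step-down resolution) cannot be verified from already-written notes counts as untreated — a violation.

G3: legal
A3: violates R4
B3: legal
C4: violates R4
D4: violates R2
E4: legal
F4: violates R4
G4: violates R2,R7

{B3, E4, G3}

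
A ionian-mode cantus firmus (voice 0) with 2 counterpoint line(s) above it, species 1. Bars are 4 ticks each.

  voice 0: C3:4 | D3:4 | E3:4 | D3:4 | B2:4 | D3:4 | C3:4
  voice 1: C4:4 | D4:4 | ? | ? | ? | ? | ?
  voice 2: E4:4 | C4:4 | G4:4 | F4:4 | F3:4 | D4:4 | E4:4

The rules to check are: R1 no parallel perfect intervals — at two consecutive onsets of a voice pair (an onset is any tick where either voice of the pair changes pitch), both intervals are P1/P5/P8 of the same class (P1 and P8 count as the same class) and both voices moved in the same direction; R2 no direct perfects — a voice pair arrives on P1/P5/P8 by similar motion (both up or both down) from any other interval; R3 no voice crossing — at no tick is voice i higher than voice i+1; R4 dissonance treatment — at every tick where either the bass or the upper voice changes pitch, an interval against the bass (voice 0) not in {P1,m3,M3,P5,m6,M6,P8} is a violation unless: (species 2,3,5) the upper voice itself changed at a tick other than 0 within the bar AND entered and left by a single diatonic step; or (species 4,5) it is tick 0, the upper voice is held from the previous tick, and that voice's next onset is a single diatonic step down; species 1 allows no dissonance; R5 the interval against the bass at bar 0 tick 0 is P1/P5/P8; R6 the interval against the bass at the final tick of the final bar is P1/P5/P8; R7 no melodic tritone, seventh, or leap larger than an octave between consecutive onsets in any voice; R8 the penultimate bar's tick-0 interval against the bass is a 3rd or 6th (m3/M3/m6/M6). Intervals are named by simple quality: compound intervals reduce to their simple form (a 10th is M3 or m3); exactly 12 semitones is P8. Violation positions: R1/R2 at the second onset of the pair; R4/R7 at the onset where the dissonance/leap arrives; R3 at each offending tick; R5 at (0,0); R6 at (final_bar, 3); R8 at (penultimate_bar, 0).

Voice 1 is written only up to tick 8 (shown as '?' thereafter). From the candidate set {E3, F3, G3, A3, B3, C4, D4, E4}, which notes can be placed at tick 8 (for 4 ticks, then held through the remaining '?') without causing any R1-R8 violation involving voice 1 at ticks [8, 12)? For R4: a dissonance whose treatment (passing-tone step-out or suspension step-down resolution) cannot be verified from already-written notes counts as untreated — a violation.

E3: violates R7
F3: violates R4
G3: legal
A3: violates R4
B3: legal
C4: legal
D4: violates R4
E4: violates R1

{B3, C4, G3}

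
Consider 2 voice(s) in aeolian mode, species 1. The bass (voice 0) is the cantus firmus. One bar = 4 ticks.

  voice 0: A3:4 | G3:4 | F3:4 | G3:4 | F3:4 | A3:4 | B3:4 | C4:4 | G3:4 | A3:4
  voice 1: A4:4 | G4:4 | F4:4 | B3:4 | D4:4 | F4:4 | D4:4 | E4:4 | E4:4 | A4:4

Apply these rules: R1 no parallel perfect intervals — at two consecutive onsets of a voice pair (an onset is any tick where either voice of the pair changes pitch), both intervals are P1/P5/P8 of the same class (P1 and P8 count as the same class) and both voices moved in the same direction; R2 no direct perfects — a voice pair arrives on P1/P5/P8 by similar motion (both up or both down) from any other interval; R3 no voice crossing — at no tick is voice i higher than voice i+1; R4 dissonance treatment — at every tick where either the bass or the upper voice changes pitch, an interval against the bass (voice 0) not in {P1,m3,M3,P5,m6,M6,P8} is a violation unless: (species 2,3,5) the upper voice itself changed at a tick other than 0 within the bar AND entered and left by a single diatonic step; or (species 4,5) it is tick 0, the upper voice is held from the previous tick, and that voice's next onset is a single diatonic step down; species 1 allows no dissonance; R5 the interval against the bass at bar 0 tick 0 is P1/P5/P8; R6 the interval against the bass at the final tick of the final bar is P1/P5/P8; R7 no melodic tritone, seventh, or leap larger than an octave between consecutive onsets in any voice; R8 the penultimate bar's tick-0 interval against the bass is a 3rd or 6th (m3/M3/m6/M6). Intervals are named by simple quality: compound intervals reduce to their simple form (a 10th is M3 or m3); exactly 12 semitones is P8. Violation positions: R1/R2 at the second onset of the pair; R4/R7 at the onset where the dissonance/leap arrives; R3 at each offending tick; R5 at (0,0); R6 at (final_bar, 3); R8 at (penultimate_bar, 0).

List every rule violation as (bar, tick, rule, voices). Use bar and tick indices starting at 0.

(1, 0, R1, (0, 1))
(2, 0, R1, (0, 1))
(3, 0, R7, (1,))
(9, 0, R2, (0, 1))

bar 0: v0=A3 v1=A4 downbeat P8
bar 1: v0=G3 v1=G4 downbeat P8
bar 2: v0=F3 v1=F4 downbeat P8
bar 3: v0=G3 v1=B3 downbeat M3
bar 4: v0=F3 v1=D4 downbeat M6
bar 5: v0=A3 v1=F4 downbeat m6
bar 6: v0=B3 v1=D4 downbeat m3
bar 7: v0=C4 v1=E4 downbeat M3
bar 8: v0=G3 v1=E4 downbeat M6
bar 9: v0=A3 v1=A4 downbeat P8
  -> R1 @ bar 1 tick 0 v(0, 1): A3/A4 P8 -> G3/G4 P8 similar
  -> R1 @ bar 2 tick 0 v(0, 1): G3/G4 P8 -> F3/F4 P8 similar
  -> R7 @ bar 3 tick 0 v(1,): F4->B3 leap 6st
  -> R2 @ bar 9 tick 0 v(0, 1): G3/E4 M6 -> A3/A4 P8 similar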